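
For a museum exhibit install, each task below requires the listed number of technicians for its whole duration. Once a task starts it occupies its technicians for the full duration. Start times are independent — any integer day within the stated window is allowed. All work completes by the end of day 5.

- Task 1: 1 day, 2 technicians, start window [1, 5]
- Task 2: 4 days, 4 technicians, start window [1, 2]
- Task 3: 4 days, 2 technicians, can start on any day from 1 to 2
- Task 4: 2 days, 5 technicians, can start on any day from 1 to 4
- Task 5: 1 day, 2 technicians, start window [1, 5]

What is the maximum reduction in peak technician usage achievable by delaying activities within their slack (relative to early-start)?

4

Early-start peak: d1:15  d2:11  d3:6  d4:6  d5:0 ⇒ 15.
Leveled (Task 1@1, Task 2@1, Task 3@1, Task 4@2, Task 5@1): d1:10  d2:11  d3:11  d4:6  d5:0 ⇒ 11.
Reduction 15 − 11 = 4.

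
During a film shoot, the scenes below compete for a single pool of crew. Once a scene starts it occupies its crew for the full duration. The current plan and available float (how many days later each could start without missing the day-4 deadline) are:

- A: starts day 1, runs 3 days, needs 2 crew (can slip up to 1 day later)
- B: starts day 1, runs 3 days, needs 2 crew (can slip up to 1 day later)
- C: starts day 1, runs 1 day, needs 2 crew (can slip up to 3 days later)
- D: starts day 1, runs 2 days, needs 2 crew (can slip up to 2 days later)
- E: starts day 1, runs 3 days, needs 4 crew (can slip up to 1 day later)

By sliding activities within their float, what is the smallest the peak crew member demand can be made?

10

Early-start (A@1, B@1, C@1, D@1, E@1) gives peak 12: d1:12  d2:10  d3:8  d4:0.
Shift E→2.
Schedule A@1, B@1, C@1, D@1, E@2: d1:8  d2:10  d3:8  d4:4 — peak 10.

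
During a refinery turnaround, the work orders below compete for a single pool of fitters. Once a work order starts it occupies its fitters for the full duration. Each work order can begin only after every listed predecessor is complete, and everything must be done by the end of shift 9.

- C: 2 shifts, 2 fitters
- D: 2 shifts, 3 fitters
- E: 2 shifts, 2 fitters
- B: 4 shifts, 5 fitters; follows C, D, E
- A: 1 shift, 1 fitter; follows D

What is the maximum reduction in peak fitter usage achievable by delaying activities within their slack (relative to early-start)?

2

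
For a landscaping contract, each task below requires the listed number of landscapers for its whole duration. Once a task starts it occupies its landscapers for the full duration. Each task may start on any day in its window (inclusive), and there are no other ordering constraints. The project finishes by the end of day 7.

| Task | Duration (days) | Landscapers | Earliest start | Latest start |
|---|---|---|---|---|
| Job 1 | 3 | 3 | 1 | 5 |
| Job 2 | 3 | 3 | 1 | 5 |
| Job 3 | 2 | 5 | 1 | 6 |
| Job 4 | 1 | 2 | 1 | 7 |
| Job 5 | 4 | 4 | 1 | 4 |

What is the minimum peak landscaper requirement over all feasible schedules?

8

Early-start (Job 1@1, Job 2@1, Job 3@1, Job 4@1, Job 5@1) gives peak 17: d1:17  d2:15  d3:10  d4:4  d5:0  d6:0  d7:0.
Shift Job 2→3, Job 4→3, Job 5→4.
Schedule Job 1@1, Job 2@3, Job 3@1, Job 4@3, Job 5@4: d1:8  d2:8  d3:8  d4:7  d5:7  d6:4  d7:4 — peak 8.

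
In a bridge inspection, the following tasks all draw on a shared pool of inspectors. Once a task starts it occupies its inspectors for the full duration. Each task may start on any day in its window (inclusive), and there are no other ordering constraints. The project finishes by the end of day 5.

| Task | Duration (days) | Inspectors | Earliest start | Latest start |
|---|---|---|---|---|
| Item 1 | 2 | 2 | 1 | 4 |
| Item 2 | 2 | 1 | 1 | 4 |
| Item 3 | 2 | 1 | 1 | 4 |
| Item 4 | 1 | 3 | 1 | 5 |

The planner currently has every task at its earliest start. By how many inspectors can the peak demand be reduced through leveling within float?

4

Early-start peak: d1:7  d2:4  d3:0  d4:0  d5:0 ⇒ 7.
Leveled (Item 1@1, Item 2@1, Item 3@3, Item 4@5): d1:3  d2:3  d3:1  d4:1  d5:3 ⇒ 3.
Reduction 7 − 3 = 4.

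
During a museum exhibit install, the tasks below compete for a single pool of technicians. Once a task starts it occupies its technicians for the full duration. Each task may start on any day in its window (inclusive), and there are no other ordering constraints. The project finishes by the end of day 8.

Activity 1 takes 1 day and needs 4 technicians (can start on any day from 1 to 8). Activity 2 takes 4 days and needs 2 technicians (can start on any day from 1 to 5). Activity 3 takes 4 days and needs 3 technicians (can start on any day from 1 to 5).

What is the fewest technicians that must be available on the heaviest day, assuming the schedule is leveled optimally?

Early-start (Activity 1@1, Activity 2@1, Activity 3@1) gives peak 9: d1:9  d2:5  d3:5  d4:5  d5:0  d6:0  d7:0  d8:0.
Shift Activity 2→2, Activity 3→2.
Schedule Activity 1@1, Activity 2@2, Activity 3@2: d1:4  d2:5  d3:5  d4:5  d5:5  d6:0  d7:0  d8:0 — peak 5.

5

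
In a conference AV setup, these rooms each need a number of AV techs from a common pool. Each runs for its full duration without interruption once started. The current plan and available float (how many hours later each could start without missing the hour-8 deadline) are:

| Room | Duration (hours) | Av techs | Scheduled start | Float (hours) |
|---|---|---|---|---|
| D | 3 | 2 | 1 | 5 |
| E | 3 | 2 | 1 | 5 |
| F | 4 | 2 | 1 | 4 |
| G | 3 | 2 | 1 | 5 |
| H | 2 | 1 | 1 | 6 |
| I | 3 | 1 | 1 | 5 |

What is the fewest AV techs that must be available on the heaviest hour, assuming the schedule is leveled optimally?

5

Early-start (D@1, E@1, F@1, G@1, H@1, I@1) gives peak 10: h1:10  h2:10  h3:9  h4:2  h5:0  h6:0  h7:0  h8:0.
Shift F→4, G→4, I→3.
Schedule D@1, E@1, F@4, G@4, H@1, I@3: h1:5  h2:5  h3:5  h4:5  h5:5  h6:4  h7:2  h8:0 — peak 5.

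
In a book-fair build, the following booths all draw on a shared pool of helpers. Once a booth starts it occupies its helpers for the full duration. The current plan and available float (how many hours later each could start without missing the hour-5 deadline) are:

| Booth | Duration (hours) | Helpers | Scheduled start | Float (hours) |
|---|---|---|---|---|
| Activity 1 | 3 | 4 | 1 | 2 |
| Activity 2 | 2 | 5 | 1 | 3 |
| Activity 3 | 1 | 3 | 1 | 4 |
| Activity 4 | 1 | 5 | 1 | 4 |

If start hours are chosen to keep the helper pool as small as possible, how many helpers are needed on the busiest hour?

Early-start (Activity 1@1, Activity 2@1, Activity 3@1, Activity 4@1) gives peak 17: h1:17  h2:9  h3:4  h4:0  h5:0.
Shift Activity 3→3, Activity 4→4.
Schedule Activity 1@1, Activity 2@1, Activity 3@3, Activity 4@4: h1:9  h2:9  h3:7  h4:5  h5:0 — peak 9.

9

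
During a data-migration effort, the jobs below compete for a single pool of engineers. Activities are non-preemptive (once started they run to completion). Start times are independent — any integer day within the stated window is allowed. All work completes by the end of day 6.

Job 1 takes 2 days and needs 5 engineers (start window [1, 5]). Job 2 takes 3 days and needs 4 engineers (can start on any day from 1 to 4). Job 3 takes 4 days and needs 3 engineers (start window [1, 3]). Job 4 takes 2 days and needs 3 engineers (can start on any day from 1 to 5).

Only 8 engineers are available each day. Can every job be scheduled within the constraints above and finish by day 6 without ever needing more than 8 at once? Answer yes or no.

yes

Schedule Job 1@1, Job 2@3, Job 3@1, Job 4@5: d1:8  d2:8  d3:7  d4:7  d5:7  d6:3 — peak 8 ≤ 8.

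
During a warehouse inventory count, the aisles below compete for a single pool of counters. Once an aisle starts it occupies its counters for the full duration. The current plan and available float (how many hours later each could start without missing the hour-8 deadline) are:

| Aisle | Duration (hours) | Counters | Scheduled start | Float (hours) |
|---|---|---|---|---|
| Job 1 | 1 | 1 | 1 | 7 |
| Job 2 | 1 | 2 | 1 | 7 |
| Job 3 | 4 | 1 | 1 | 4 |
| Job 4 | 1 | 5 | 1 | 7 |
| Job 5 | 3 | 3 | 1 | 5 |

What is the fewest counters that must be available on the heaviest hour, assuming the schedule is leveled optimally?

5

Early-start (Job 1@1, Job 2@1, Job 3@1, Job 4@1, Job 5@1) gives peak 12: h1:12  h2:4  h3:4  h4:1  h5:0  h6:0  h7:0  h8:0.
Shift Job 4→5, Job 5→2.
Schedule Job 1@1, Job 2@1, Job 3@1, Job 4@5, Job 5@2: h1:4  h2:4  h3:4  h4:4  h5:5  h6:0  h7:0  h8:0 — peak 5.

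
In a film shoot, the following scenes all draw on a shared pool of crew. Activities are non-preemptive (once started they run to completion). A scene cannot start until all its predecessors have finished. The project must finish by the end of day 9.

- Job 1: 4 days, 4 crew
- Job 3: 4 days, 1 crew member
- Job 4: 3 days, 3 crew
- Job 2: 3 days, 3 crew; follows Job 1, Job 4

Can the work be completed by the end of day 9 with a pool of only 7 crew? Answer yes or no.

Schedule Job 1@1, Job 3@4, Job 4@1, Job 2@5: d1:7  d2:7  d3:7  d4:5  d5:4  d6:4  d7:4  d8:0  d9:0 — peak 7 ≤ 7.

yes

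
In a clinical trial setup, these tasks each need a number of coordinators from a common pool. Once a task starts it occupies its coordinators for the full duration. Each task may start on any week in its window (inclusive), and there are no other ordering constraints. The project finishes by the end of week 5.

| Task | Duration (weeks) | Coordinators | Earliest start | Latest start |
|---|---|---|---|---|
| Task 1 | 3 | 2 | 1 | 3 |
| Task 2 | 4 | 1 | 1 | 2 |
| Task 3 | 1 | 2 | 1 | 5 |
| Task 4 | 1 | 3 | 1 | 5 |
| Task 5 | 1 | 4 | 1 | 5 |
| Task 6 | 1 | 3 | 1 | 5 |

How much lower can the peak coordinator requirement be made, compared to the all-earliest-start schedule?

Early-start peak: w1:15  w2:3  w3:3  w4:1  w5:0 ⇒ 15.
Leveled (Task 1@1, Task 2@2, Task 3@2, Task 4@1, Task 5@4, Task 6@5): w1:5  w2:5  w3:3  w4:5  w5:4 ⇒ 5.
Reduction 15 − 5 = 10.

10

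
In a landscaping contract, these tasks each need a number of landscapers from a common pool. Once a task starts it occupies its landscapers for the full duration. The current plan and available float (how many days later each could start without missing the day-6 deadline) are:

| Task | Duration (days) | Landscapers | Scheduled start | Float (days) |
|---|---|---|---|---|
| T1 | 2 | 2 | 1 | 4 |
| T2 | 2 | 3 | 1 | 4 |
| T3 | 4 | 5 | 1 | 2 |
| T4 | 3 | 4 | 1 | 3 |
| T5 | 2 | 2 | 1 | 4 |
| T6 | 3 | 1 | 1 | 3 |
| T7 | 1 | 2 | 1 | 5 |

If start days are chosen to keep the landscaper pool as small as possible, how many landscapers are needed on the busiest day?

9

Early-start (T1@1, T2@1, T3@1, T4@1, T5@1, T6@1, T7@1) gives peak 19: d1:19  d2:17  d3:10  d4:5  d5:0  d6:0.
Shift T3→3, T5→4, T6→4, T7→6.
Schedule T1@1, T2@1, T3@3, T4@1, T5@4, T6@4, T7@6: d1:9  d2:9  d3:9  d4:8  d5:8  d6:8 — peak 9.
Total landscaper-days = 51 over 6 days ⇒ peak ≥ ⌈51/6⌉ = 9, so 9 is optimal.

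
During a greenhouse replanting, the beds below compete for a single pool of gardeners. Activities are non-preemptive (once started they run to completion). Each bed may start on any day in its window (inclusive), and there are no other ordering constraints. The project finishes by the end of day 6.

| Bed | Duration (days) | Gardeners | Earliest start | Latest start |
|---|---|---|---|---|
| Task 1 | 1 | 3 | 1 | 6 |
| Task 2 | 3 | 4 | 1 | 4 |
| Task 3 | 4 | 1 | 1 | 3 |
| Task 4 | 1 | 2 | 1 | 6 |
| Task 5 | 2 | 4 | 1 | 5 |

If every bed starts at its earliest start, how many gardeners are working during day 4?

At early start, day 4 has: Task 3.
Demand: 1 = 1.

1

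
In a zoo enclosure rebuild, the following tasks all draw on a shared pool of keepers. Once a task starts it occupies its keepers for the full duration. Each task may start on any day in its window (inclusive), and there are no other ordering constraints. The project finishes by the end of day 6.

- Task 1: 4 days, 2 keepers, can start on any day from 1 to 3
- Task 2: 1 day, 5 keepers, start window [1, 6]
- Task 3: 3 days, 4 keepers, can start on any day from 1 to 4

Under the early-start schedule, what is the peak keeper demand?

11

Early-start schedule: Task 1@1, Task 2@1, Task 3@1.
Load per day: day 1: 11, day 2: 6, day 3: 6, day 4: 2, day 5: 0, day 6: 0.
Peak is 11.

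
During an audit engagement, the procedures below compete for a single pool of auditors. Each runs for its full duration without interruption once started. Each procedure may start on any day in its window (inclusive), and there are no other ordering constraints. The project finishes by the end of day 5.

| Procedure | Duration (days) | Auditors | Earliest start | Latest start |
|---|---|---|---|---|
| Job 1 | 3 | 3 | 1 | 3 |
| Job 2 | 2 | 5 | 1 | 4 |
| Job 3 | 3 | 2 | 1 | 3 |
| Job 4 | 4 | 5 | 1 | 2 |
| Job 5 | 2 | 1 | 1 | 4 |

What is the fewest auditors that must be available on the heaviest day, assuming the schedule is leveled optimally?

Early-start (Job 1@1, Job 2@1, Job 3@1, Job 4@1, Job 5@1) gives peak 16: d1:16  d2:16  d3:10  d4:5  d5:0.
Shift Job 2→4.
Schedule Job 1@1, Job 2@4, Job 3@1, Job 4@1, Job 5@1: d1:11  d2:11  d3:10  d4:10  d5:5 — peak 11.

11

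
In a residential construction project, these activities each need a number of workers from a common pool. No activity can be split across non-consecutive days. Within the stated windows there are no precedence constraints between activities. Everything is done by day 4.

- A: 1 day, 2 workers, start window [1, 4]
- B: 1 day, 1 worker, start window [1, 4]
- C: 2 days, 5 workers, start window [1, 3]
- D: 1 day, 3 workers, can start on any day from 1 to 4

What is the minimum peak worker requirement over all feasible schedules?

5

Early-start (A@1, B@1, C@1, D@1) gives peak 11: d1:11  d2:5  d3:0  d4:0.
Shift C→2, D→4.
Schedule A@1, B@1, C@2, D@4: d1:3  d2:5  d3:5  d4:3 — peak 5.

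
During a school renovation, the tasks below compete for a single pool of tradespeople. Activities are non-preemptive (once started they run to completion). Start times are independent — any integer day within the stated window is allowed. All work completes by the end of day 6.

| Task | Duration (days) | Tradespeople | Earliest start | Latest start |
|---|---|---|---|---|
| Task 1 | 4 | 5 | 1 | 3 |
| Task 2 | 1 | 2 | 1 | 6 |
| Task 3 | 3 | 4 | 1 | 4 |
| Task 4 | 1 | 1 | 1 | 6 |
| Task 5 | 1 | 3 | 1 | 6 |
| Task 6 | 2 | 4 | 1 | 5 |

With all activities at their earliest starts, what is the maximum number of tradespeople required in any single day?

Early-start schedule: Task 1@1, Task 2@1, Task 3@1, Task 4@1, Task 5@1, Task 6@1.
Load per day: day 1: 19, day 2: 13, day 3: 9, day 4: 5, day 5: 0, day 6: 0.
Peak is 19.

19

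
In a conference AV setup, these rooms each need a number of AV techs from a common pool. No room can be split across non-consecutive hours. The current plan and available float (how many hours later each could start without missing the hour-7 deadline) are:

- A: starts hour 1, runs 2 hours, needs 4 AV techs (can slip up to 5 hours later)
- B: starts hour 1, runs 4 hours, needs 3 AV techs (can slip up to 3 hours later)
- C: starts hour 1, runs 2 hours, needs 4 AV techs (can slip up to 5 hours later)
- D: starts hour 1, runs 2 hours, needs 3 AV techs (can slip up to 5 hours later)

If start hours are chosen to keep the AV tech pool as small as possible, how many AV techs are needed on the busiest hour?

Early-start (A@1, B@1, C@1, D@1) gives peak 14: h1:14  h2:14  h3:3  h4:3  h5:0  h6:0  h7:0.
Shift C→3, D→5.
Schedule A@1, B@1, C@3, D@5: h1:7  h2:7  h3:7  h4:7  h5:3  h6:3  h7:0 — peak 7.

7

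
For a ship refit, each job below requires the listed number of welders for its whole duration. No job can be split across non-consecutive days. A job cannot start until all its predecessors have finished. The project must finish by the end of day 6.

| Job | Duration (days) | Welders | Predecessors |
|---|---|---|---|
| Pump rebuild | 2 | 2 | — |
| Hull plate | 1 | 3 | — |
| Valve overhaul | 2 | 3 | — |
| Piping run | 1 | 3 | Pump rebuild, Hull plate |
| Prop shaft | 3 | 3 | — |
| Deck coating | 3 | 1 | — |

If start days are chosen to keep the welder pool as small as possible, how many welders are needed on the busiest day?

Early-start (Pump rebuild@1, Hull plate@1, Valve overhaul@1, Piping run@3, Prop shaft@1, Deck coating@1) gives peak 12: d1:12  d2:9  d3:7  d4:0  d5:0  d6:0.
Shift Valve overhaul→2, Prop shaft→4, Deck coating→4.
Schedule Pump rebuild@1, Hull plate@1, Valve overhaul@2, Piping run@3, Prop shaft@4, Deck coating@4: d1:5  d2:5  d3:6  d4:4  d5:4  d6:4 — peak 6.

6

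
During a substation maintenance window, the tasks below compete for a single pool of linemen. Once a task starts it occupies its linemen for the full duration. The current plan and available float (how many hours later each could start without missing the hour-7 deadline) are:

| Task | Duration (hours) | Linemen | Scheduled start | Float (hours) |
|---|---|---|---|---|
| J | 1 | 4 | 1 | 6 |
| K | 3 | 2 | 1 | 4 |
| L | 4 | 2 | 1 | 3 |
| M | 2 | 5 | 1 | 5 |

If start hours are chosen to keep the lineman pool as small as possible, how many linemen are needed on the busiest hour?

Early-start (J@1, K@1, L@1, M@1) gives peak 13: h1:13  h2:9  h3:4  h4:2  h5:0  h6:0  h7:0.
Shift K→2, L→2, M→6.
Schedule J@1, K@2, L@2, M@6: h1:4  h2:4  h3:4  h4:4  h5:2  h6:5  h7:5 — peak 5.

5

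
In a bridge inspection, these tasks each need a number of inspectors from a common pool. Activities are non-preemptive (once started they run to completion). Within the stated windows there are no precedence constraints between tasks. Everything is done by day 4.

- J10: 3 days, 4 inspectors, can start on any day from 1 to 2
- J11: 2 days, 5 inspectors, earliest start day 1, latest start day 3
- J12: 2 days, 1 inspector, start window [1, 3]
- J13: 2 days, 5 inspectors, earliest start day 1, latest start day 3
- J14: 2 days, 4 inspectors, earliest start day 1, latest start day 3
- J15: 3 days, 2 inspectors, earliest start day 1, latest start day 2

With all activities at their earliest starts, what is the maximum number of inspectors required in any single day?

Early-start schedule: J10@1, J11@1, J12@1, J13@1, J14@1, J15@1.
Load per day: day 1: 21, day 2: 21, day 3: 6, day 4: 0.
Peak is 21.

21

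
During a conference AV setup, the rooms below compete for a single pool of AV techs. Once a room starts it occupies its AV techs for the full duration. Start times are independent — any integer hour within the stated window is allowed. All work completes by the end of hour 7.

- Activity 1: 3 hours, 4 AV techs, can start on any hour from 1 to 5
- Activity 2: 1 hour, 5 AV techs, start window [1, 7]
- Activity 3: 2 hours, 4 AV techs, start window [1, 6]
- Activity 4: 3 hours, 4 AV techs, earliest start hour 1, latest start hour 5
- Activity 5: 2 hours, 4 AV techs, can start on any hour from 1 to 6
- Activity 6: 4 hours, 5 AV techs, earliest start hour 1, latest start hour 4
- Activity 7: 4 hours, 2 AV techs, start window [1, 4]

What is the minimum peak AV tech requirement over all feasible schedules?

12

Early-start (Activity 1@1, Activity 2@1, Activity 3@1, Activity 4@1, Activity 5@1, Activity 6@1, Activity 7@1) gives peak 28: h1:28  h2:23  h3:15  h4:7  h5:0  h6:0  h7:0.
Shift Activity 3→2, Activity 4→2, Activity 5→5, Activity 6→4, Activity 7→4.
Schedule Activity 1@1, Activity 2@1, Activity 3@2, Activity 4@2, Activity 5@5, Activity 6@4, Activity 7@4: h1:9  h2:12  h3:12  h4:11  h5:11  h6:11  h7:7 — peak 12.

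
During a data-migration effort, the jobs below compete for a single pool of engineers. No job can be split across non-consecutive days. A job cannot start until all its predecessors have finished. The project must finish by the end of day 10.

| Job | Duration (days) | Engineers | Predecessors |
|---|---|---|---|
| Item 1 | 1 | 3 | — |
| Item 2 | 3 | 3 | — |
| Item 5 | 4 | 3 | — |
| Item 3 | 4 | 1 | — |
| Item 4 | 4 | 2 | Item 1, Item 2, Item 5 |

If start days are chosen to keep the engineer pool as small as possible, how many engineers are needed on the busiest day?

Early-start (Item 1@1, Item 2@1, Item 5@1, Item 3@1, Item 4@5) gives peak 10: d1:10  d2:7  d3:7  d4:4  d5:2  d6:2  d7:2  d8:2  d9:0  d10:0.
Shift Item 5→2, Item 3→4, Item 4→6.
Schedule Item 1@1, Item 2@1, Item 5@2, Item 3@4, Item 4@6: d1:6  d2:6  d3:6  d4:4  d5:4  d6:3  d7:3  d8:2  d9:2  d10:0 — peak 6.

6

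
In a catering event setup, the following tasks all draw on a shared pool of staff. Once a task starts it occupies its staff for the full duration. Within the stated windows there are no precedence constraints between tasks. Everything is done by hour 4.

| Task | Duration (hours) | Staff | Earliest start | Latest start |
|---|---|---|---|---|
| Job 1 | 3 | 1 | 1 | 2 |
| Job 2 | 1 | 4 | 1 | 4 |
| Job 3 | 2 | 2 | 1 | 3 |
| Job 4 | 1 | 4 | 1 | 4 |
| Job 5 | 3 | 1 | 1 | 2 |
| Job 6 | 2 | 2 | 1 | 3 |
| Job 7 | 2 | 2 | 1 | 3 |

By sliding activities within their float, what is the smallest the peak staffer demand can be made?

7

Early-start (Job 1@1, Job 2@1, Job 3@1, Job 4@1, Job 5@1, Job 6@1, Job 7@1) gives peak 16: h1:16  h2:8  h3:2  h4:0.
Shift Job 4→4, Job 5→2, Job 6→2, Job 7→3.
Schedule Job 1@1, Job 2@1, Job 3@1, Job 4@4, Job 5@2, Job 6@2, Job 7@3: h1:7  h2:6  h3:6  h4:7 — peak 7.
Total staffer-hours = 26 over 4 hours ⇒ peak ≥ ⌈26/4⌉ = 7, so 7 is optimal.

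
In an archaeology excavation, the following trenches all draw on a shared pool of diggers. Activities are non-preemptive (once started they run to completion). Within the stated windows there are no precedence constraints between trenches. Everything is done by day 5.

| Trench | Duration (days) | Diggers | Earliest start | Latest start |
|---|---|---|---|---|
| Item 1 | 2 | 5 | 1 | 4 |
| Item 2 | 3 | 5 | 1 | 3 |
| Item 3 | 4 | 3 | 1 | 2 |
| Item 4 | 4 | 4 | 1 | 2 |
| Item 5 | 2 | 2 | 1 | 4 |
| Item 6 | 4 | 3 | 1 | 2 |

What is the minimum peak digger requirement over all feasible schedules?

17

Early-start (Item 1@1, Item 2@1, Item 3@1, Item 4@1, Item 5@1, Item 6@1) gives peak 22: d1:22  d2:22  d3:15  d4:10  d5:0.
Shift Item 2→3.
Schedule Item 1@1, Item 2@3, Item 3@1, Item 4@1, Item 5@1, Item 6@1: d1:17  d2:17  d3:15  d4:15  d5:5 — peak 17.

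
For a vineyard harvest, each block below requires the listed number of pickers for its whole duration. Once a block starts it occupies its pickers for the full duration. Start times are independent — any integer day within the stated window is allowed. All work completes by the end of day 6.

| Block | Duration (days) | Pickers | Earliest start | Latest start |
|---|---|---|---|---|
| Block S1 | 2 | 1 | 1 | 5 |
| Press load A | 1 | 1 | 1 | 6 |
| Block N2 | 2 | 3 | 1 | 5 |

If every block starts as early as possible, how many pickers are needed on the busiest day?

5

Early-start schedule: Block S1@1, Press load A@1, Block N2@1.
Load per day: day 1: 5, day 2: 4, day 3: 0, day 4: 0, day 5: 0, day 6: 0.
Peak is 5.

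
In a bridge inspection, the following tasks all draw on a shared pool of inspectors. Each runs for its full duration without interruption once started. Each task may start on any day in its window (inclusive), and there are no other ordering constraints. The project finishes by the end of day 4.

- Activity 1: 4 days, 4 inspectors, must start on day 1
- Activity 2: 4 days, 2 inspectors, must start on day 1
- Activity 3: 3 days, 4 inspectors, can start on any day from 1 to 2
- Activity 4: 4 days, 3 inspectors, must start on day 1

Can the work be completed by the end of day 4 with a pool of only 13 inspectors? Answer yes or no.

Schedule Activity 1@1, Activity 2@1, Activity 3@1, Activity 4@1: d1:13  d2:13  d3:13  d4:9 — peak 13 ≤ 13.

yes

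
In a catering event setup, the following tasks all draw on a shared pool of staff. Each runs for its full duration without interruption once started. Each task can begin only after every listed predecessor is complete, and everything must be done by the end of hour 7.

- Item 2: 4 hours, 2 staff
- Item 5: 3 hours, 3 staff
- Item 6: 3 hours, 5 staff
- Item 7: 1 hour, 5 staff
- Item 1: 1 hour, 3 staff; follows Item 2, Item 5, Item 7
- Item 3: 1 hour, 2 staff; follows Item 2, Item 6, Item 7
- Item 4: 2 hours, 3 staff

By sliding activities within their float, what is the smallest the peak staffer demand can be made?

8

Early-start (Item 2@1, Item 5@1, Item 6@1, Item 7@1, Item 1@5, Item 3@5, Item 4@1) gives peak 18: h1:18  h2:13  h3:10  h4:2  h5:5  h6:0  h7:0.
Shift Item 5→4, Item 7→5, Item 1→7, Item 3→6, Item 4→6.
Schedule Item 2@1, Item 5@4, Item 6@1, Item 7@5, Item 1@7, Item 3@6, Item 4@6: h1:7  h2:7  h3:7  h4:5  h5:8  h6:8  h7:6 — peak 8.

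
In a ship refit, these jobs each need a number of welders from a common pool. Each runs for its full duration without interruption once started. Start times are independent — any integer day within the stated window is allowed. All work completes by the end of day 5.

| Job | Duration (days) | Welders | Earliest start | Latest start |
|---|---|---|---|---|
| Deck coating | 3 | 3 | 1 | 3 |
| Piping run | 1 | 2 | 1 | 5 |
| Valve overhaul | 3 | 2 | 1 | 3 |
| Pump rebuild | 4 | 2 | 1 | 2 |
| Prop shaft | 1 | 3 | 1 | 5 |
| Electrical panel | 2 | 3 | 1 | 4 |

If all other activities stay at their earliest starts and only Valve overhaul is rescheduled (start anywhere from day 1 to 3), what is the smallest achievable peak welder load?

13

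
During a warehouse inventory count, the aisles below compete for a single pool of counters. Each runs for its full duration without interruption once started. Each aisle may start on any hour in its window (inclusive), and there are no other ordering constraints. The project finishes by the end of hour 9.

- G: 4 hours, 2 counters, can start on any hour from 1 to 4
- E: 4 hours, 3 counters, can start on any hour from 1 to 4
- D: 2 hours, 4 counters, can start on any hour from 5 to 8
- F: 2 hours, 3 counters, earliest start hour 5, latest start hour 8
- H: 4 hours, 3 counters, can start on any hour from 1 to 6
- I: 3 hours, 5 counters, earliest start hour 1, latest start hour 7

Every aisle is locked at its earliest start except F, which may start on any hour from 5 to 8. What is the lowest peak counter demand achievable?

13

F@5: h1:13  h2:13  h3:13  h4:8  h5:7  h6:7  h7:0  h8:0  h9:0 → peak 13
F@6: h1:13  h2:13  h3:13  h4:8  h5:4  h6:7  h7:3  h8:0  h9:0 → peak 13
F@7: h1:13  h2:13  h3:13  h4:8  h5:4  h6:4  h7:3  h8:3  h9:0 → peak 13
F@8: h1:13  h2:13  h3:13  h4:8  h5:4  h6:4  h7:0  h8:3  h9:3 → peak 13
Best is F@5, peak 13.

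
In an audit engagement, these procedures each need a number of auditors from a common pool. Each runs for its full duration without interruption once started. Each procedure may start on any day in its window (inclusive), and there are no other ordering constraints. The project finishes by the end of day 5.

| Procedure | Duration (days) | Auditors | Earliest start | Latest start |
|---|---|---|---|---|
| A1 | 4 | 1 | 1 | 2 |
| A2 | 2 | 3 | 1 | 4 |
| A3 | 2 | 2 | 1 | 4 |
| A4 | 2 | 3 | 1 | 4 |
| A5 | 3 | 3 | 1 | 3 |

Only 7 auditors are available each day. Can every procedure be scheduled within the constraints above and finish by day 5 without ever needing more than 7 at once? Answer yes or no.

Schedule A1@1, A2@1, A3@1, A4@3, A5@3: d1:6  d2:6  d3:7  d4:7  d5:3 — peak 7 ≤ 7.

yes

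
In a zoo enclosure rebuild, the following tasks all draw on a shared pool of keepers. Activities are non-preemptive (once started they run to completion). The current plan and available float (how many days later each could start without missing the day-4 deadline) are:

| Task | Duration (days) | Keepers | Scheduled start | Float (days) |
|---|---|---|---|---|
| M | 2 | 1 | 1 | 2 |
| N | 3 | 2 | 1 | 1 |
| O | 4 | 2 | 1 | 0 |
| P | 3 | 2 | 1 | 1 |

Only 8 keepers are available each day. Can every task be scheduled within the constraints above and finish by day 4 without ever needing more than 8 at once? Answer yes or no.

yes

Schedule M@1, N@1, O@1, P@1: d1:7  d2:7  d3:6  d4:2 — peak 7 ≤ 8.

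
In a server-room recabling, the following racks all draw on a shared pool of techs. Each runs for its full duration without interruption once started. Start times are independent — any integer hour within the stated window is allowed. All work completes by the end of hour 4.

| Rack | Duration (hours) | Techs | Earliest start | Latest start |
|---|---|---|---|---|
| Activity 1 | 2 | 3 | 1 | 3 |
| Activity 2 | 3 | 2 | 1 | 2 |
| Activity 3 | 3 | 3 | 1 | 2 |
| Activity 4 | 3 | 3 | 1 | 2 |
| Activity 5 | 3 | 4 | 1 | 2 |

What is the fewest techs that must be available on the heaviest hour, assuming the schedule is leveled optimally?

15

Schedule Activity 1@1, Activity 2@1, Activity 3@1, Activity 4@1, Activity 5@1: h1:15  h2:15  h3:12  h4:0 — peak 15.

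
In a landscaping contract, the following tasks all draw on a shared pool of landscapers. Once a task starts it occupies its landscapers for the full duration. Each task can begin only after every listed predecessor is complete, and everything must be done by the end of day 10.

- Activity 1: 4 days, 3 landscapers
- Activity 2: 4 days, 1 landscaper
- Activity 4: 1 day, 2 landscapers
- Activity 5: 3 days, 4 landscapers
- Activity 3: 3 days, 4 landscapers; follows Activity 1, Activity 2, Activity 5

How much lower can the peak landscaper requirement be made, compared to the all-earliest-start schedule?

Early-start peak: d1:10  d2:8  d3:8  d4:4  d5:4  d6:4  d7:4  d8:0  d9:0  d10:0 ⇒ 10.
Leveled (Activity 1@1, Activity 2@2, Activity 4@1, Activity 5@5, Activity 3@8): d1:5  d2:4  d3:4  d4:4  d5:5  d6:4  d7:4  d8:4  d9:4  d10:4 ⇒ 5.
Reduction 10 − 5 = 5.

5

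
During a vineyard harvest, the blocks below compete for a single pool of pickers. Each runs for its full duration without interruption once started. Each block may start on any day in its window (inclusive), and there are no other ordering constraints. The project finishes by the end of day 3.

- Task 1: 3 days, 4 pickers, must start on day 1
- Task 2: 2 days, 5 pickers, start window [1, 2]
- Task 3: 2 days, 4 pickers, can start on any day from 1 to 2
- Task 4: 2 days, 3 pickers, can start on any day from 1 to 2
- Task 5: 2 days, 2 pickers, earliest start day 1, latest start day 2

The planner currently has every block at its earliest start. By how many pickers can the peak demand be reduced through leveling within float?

Early-start peak: d1:18  d2:18  d3:4 ⇒ 18.
Leveled (Task 1@1, Task 2@1, Task 3@1, Task 4@1, Task 5@1): d1:18  d2:18  d3:4 ⇒ 18.
Reduction 18 − 18 = 0.

0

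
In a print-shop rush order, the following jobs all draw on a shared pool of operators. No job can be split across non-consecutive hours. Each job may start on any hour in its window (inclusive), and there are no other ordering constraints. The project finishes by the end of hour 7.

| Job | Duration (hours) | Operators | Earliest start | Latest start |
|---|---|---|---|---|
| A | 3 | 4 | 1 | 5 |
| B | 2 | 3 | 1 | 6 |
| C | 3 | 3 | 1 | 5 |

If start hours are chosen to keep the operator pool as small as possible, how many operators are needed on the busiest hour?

Early-start (A@1, B@1, C@1) gives peak 10: h1:10  h2:10  h3:7  h4:0  h5:0  h6:0  h7:0.
Shift B→4, C→4.
Schedule A@1, B@4, C@4: h1:4  h2:4  h3:4  h4:6  h5:6  h6:3  h7:0 — peak 6.

6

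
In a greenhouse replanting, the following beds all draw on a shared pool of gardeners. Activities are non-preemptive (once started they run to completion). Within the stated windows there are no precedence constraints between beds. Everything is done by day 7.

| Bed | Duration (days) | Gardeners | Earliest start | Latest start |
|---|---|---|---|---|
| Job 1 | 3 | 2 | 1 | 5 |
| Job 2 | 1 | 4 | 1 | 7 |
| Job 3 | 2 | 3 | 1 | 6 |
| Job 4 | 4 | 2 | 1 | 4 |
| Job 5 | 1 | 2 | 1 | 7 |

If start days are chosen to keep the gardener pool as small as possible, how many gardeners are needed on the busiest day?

Early-start (Job 1@1, Job 2@1, Job 3@1, Job 4@1, Job 5@1) gives peak 13: d1:13  d2:7  d3:4  d4:2  d5:0  d6:0  d7:0.
Shift Job 2→5, Job 3→6, Job 5→4.
Schedule Job 1@1, Job 2@5, Job 3@6, Job 4@1, Job 5@4: d1:4  d2:4  d3:4  d4:4  d5:4  d6:3  d7:3 — peak 4.
Total gardener-days = 26 over 7 days ⇒ peak ≥ ⌈26/7⌉ = 4, so 4 is optimal.

4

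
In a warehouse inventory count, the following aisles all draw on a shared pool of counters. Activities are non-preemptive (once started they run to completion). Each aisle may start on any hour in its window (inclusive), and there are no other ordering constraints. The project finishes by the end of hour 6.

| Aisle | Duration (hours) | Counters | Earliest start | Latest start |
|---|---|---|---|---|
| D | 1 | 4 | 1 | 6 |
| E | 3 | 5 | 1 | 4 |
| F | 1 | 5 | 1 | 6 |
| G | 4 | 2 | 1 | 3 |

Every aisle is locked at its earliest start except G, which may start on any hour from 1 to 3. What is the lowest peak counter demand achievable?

14

G@1: h1:16  h2:7  h3:7  h4:2  h5:0  h6:0 → peak 16
G@2: h1:14  h2:7  h3:7  h4:2  h5:2  h6:0 → peak 14
G@3: h1:14  h2:5  h3:7  h4:2  h5:2  h6:2 → peak 14
Best is G@2, peak 14.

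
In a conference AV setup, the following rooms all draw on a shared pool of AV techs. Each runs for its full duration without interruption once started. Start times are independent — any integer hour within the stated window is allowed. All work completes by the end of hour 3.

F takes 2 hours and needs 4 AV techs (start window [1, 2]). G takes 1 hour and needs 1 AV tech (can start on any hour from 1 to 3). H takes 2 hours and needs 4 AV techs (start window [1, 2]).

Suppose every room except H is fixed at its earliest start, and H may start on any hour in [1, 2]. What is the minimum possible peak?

8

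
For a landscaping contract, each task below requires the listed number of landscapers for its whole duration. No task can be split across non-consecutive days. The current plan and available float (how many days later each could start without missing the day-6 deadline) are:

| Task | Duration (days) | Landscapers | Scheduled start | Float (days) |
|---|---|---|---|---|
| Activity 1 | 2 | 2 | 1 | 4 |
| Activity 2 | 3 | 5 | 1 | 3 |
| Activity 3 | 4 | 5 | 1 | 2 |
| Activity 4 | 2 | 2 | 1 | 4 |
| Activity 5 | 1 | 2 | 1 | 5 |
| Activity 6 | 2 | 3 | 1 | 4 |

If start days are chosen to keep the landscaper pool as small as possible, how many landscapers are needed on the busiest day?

Early-start (Activity 1@1, Activity 2@1, Activity 3@1, Activity 4@1, Activity 5@1, Activity 6@1) gives peak 19: d1:19  d2:17  d3:10  d4:5  d5:0  d6:0.
Shift Activity 3→3, Activity 5→4, Activity 6→4.
Schedule Activity 1@1, Activity 2@1, Activity 3@3, Activity 4@1, Activity 5@4, Activity 6@4: d1:9  d2:9  d3:10  d4:10  d5:8  d6:5 — peak 10.

10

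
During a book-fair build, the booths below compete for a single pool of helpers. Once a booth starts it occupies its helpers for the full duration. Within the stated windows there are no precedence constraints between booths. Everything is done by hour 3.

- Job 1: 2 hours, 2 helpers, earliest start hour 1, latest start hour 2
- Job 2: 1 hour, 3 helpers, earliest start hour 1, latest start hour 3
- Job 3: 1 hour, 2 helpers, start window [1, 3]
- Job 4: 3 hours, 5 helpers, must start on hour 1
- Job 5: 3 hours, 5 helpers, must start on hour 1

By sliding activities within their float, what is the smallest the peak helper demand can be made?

Early-start (Job 1@1, Job 2@1, Job 3@1, Job 4@1, Job 5@1) gives peak 17: h1:17  h2:12  h3:10.
Shift Job 2→3.
Schedule Job 1@1, Job 2@3, Job 3@1, Job 4@1, Job 5@1: h1:14  h2:12  h3:13 — peak 14.
No arrangement of the 18 feasible schedules does better.

14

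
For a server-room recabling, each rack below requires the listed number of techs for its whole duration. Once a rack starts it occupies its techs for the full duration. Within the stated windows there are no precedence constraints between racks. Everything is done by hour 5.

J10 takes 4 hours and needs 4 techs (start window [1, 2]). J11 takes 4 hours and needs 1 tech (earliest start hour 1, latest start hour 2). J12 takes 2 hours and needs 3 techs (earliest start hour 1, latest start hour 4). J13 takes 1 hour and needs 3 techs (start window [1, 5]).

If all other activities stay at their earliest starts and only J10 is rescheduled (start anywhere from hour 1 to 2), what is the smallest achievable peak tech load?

J10@1: h1:11  h2:8  h3:5  h4:5  h5:0 → peak 11
J10@2: h1:7  h2:8  h3:5  h4:5  h5:4 → peak 8
Best is J10@2, peak 8.

8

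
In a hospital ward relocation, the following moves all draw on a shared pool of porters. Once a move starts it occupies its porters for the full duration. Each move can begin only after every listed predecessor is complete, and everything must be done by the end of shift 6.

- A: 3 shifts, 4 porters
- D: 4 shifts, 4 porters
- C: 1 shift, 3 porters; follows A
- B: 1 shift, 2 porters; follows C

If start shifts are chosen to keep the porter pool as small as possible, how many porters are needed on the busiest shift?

Schedule A@1, D@1, C@4, B@5: s1:8  s2:8  s3:8  s4:7  s5:2  s6:0 — peak 8.
No arrangement of the 12 feasible schedules does better.

8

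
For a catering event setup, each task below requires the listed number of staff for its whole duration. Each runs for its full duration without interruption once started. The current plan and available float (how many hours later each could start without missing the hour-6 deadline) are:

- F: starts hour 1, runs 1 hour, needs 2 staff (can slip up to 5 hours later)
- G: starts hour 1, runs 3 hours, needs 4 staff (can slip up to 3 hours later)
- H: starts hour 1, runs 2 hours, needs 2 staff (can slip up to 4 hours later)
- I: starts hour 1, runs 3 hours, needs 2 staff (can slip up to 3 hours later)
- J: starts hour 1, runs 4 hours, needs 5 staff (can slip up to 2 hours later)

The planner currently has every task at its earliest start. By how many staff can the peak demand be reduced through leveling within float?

6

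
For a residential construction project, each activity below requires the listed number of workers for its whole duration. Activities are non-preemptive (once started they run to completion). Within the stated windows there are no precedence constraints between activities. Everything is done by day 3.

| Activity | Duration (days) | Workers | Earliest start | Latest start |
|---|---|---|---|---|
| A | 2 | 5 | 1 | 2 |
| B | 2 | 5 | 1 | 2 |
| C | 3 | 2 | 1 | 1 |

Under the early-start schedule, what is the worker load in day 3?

2

At early start, day 3 has: C.
Demand: 2 = 2.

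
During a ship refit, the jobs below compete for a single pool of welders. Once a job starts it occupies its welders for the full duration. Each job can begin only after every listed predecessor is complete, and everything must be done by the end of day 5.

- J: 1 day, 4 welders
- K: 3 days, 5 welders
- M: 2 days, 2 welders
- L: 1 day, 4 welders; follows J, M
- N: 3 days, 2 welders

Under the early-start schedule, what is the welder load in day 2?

9

At early start, day 2 has: K, M, N.
Demand: 5 + 2 + 2 = 9.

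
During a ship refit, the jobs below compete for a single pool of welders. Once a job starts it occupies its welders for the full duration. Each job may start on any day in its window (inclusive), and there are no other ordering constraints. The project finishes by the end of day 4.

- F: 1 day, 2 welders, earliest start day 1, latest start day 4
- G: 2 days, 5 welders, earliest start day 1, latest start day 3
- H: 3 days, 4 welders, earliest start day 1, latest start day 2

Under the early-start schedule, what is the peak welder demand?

11

Early-start schedule: F@1, G@1, H@1.
Load per day: day 1: 11, day 2: 9, day 3: 4, day 4: 0.
Peak is 11.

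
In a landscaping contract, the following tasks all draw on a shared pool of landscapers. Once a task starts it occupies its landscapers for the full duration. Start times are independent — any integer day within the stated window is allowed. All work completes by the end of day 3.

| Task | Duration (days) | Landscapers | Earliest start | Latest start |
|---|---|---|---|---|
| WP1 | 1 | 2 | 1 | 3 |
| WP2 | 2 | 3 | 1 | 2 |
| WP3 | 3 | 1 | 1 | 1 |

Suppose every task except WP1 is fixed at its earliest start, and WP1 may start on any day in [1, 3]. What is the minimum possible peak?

4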